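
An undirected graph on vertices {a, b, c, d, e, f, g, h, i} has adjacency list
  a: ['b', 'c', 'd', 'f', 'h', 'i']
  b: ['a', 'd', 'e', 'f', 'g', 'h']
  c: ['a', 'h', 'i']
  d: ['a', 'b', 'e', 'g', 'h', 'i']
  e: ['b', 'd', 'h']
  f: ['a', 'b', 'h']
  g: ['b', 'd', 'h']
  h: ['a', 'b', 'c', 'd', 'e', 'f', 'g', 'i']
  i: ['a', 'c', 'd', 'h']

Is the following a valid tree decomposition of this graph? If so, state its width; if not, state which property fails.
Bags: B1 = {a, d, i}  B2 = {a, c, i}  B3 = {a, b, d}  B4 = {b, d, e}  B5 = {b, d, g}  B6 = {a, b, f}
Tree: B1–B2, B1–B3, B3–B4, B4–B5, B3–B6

A tree decomposition must satisfy three properties: every vertex lies in some bag; for every edge, both endpoints lie together in some bag; and for every vertex, the bags containing it form a connected subtree. Here vertex h appears in no bag, so the decomposition is invalid.

No — vertex h appears in no bag.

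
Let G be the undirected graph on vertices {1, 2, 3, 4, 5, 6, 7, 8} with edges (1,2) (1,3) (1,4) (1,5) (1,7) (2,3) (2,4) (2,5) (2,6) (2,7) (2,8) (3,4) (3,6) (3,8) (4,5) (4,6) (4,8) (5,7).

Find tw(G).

A width-3 tree decomposition is:
Bags: B1 = {1, 2, 3, 4}  B2 = {2, 3, 4, 8}  B3 = {2, 3, 4, 6}  B4 = {1, 2, 4, 5}  B5 = {1, 2, 5, 7}
Tree: B1–B2, B1–B3, B1–B4, B4–B5
Each bag holds 4 vertices, so the decomposition has width 3, which upper-bounds the treewidth. Conversely, {2, 3, 4, 8} is a clique of size 4, and the vertices of any clique must share a bag in every tree decomposition; so some bag has ≥ 4 vertices and tw(G) ≥ 3. Therefore the treewidth is 3.

3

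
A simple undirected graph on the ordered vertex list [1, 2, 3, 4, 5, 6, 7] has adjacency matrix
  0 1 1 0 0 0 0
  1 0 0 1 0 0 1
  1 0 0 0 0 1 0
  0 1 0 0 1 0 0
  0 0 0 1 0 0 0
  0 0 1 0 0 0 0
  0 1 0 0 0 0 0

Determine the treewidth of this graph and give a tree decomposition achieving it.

The largest bag has 2 vertices, giving width 1; this decomposition certifies tw(G) ≤ 1. G has an edge, so its treewidth is at least 1. Combining the bounds, tw(G) = 1.

Treewidth 1.
One optimal decomposition is:
Bags: B1 = {1, 3}  B2 = {1, 2}  B3 = {3, 6}  B4 = {2, 7}  B5 = {2, 4}  B6 = {4, 5}
Tree: B1–B2, B1–B3, B2–B4, B2–B5, B5–B6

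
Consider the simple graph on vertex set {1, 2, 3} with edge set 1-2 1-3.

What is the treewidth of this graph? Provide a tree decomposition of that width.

Treewidth 1.
One optimal decomposition is:
Bags: B1 = {1, 2}  B2 = {1, 3}
Tree: B1–B2

Each bag holds 2 vertices, so the decomposition has width 1, which upper-bounds the treewidth. G has an edge, so its treewidth is at least 1. Combining the bounds, tw(G) = 1.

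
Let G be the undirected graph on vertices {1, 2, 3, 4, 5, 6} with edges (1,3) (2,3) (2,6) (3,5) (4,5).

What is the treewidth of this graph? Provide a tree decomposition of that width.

Every bag has size at most 2, so the width is 2 − 1 = 1 and tw(G) ≤ 1. G has an edge, so its treewidth is at least 1. Therefore the treewidth is 1.

Treewidth 1.
Bags: B1 = {3, 5}  B2 = {2, 3}  B3 = {2, 6}  B4 = {1, 3}  B5 = {4, 5}
Tree: B1–B2, B2–B3, B2–B4, B1–B5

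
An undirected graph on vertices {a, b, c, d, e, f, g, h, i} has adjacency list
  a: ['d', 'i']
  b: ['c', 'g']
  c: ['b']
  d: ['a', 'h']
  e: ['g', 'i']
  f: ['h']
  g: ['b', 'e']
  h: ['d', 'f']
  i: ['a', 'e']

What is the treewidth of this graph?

A width-1 tree decomposition is:
Bags: B1 = {f, h}  B2 = {d, h}  B3 = {a, d}  B4 = {a, i}  B5 = {e, i}  B6 = {e, g}  B7 = {b, g}  B8 = {b, c}
Tree: B1–B2, B2–B3, B3–B4, B4–B5, B5–B6, B6–B7, B7–B8
The largest bag has 2 vertices, giving width 1; this decomposition certifies tw(G) ≤ 1. Any graph with an edge has treewidth ≥ 1, and G has the edge f–h. Combining the bounds, tw(G) = 1.

1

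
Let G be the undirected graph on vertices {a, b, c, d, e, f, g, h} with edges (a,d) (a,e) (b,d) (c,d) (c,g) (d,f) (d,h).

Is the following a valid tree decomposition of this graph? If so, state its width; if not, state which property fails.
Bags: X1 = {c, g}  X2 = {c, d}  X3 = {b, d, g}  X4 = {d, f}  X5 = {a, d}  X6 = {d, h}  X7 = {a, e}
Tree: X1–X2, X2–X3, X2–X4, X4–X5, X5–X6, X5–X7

No — bags containing vertex g are not connected in the tree.

A tree decomposition must satisfy three properties: every vertex lies in some bag; for every edge, both endpoints lie together in some bag; and for every vertex, the bags containing it form a connected subtree. Here bags containing vertex g are not connected in the tree, so the decomposition is invalid.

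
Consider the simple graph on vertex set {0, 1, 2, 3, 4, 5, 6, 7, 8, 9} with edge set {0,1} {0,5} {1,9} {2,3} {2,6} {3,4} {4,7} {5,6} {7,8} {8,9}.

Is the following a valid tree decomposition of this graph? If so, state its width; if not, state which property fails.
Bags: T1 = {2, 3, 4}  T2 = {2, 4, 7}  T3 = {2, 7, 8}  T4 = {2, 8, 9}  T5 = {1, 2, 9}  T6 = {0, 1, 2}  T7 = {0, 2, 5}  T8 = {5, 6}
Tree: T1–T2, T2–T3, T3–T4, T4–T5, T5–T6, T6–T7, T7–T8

A tree decomposition must satisfy three properties: every vertex lies in some bag; for every edge, both endpoints lie together in some bag; and for every vertex, the bags containing it form a connected subtree. Here edge (2,6) lies in no bag, so the decomposition is invalid.

No — edge (2,6) lies in no bag.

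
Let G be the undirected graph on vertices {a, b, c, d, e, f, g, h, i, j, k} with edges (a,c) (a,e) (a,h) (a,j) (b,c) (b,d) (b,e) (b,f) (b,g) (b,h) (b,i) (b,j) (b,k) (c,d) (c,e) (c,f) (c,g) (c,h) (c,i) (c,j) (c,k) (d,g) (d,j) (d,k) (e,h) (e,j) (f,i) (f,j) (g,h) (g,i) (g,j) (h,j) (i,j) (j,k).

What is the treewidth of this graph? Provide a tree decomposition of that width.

Treewidth 4.
One such decomposition:
Bags: B1 = {b, c, d, g, j}  B2 = {b, c, g, i, j}  B3 = {b, c, g, h, j}  B4 = {b, c, e, h, j}  B5 = {b, c, d, j, k}  B6 = {b, c, f, i, j}  B7 = {a, c, e, h, j}
Tree: B1–B2, B2–B3, B3–B4, B1–B5, B2–B6, B4–B7

Each bag holds 5 vertices, so the decomposition has width 4, which upper-bounds the treewidth. Conversely, {a, c, e, h, j} is a clique of size 5, and the vertices of any clique must share a bag in every tree decomposition; so some bag has ≥ 5 vertices and tw(G) ≥ 4. Combining the bounds, tw(G) = 4.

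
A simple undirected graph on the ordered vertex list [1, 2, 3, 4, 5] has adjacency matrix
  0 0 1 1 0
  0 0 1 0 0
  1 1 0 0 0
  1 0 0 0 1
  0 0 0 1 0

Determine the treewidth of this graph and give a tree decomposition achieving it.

Treewidth 1.
One such decomposition:
Bags: B1 = {4, 5}  B2 = {1, 4}  B3 = {1, 3}  B4 = {2, 3}
Tree: B1–B2, B2–B3, B3–B4

Every bag has size at most 2, so the width is 2 − 1 = 1 and tw(G) ≤ 1. Any graph with an edge has treewidth ≥ 1, and G has the edge 5–4. Therefore the treewidth is 1.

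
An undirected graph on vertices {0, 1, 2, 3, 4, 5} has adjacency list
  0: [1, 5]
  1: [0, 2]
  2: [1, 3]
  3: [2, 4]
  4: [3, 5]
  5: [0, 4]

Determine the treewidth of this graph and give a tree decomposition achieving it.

The largest bag has 3 vertices, giving width 2; this decomposition certifies tw(G) ≤ 2. The edges 2–1–0–5–4–3–2 form a cycle, so G is not a tree and its treewidth is at least 2. Hence tw(G) = 2 exactly.

Treewidth 2.
Bags: B1 = {0, 1, 2}  B2 = {0, 2, 5}  B3 = {2, 4, 5}  B4 = {2, 3, 4}
Tree: B1–B2, B2–B3, B3–B4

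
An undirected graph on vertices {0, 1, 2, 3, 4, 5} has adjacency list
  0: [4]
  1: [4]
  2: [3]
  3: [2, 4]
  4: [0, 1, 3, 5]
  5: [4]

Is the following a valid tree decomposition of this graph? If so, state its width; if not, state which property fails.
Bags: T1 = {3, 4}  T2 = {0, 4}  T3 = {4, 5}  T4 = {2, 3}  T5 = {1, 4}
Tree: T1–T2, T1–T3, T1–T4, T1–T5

Yes; width 1.

Every vertex of G appears in some bag (union = {0, 1, 2, 3, 4, 5}); every edge is covered by a bag; and for each vertex v the set of bags containing v is connected in the bag tree. The decomposition is therefore valid. The largest bag has 2 vertices, so the width is 1.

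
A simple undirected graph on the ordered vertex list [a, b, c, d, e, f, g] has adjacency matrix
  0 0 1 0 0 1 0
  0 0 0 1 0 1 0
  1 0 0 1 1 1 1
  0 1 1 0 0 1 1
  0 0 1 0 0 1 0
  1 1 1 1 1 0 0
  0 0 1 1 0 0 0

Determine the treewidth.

2

A width-2 tree decomposition is:
Bags: B1 = {c, e, f}  B2 = {c, d, f}  B3 = {c, d, g}  B4 = {a, c, f}  B5 = {b, d, f}
Tree: B1–B2, B2–B3, B2–B4, B2–B5
The largest bag has 3 vertices, giving width 2; this decomposition certifies tw(G) ≤ 2. Conversely, {c, d, g} is a clique of size 3, and the vertices of any clique must share a bag in every tree decomposition; so some bag has ≥ 3 vertices and tw(G) ≥ 2. Hence tw(G) = 2 exactly.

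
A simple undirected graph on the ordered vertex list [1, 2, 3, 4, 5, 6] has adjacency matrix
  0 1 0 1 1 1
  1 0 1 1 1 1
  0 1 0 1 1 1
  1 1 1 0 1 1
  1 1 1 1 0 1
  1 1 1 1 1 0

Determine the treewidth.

A width-4 tree decomposition is:
Bags: B1 = {1, 2, 4, 5, 6}  B2 = {2, 3, 4, 5, 6}
Tree: B1–B2
The largest bag has 5 vertices, giving width 4; this decomposition certifies tw(G) ≤ 4. On the other hand G contains the 5-clique {1, 2, 4, 5, 6}. A clique must lie in a single bag of any decomposition, so no decomposition can have width below 4. Therefore the treewidth is 4.

4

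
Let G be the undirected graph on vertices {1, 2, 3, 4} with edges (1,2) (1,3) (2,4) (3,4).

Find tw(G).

A width-2 tree decomposition is:
Bags: B1 = {1, 3, 4}  B2 = {1, 2, 4}
Tree: B1–B2
Every bag has size at most 3, so the width is 3 − 1 = 2 and tw(G) ≤ 2. For the lower bound, G contains the cycle 1–3–4–2–1, so G is not a forest; only forests have treewidth ≤ 1, hence tw(G) ≥ 2. Therefore the treewidth is 2.

2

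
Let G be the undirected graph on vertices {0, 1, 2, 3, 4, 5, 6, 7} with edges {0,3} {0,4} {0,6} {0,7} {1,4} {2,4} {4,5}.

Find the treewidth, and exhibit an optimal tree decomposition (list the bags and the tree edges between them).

The largest bag has 2 vertices, giving width 1; this decomposition certifies tw(G) ≤ 1. Since G has at least one edge (e.g. 0–4), it is not an edgeless graph, so tw(G) ≥ 1. Hence tw(G) = 1 exactly.

Treewidth 1.
One optimal decomposition is:
Bags: B1 = {0, 4}  B2 = {0, 3}  B3 = {0, 7}  B4 = {1, 4}  B5 = {2, 4}  B6 = {0, 6}  B7 = {4, 5}
Tree: B1–B2, B1–B3, B1–B4, B1–B5, B1–B6, B5–B7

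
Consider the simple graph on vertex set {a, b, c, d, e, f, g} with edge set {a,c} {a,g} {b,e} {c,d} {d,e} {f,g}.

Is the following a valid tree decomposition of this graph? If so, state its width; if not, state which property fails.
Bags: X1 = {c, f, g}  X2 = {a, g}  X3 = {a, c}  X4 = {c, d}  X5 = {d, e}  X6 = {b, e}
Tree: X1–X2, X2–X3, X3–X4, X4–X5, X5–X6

No — bags containing vertex c are not connected in the tree.

A tree decomposition must satisfy three properties: every vertex lies in some bag; for every edge, both endpoints lie together in some bag; and for every vertex, the bags containing it form a connected subtree. Here bags containing vertex c are not connected in the tree, so the decomposition is invalid.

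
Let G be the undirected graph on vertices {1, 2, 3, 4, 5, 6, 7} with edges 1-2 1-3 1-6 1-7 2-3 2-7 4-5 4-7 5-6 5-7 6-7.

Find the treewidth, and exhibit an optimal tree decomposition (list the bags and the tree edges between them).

Treewidth 2.
One such decomposition:
Bags: B1 = {5, 6, 7}  B2 = {4, 5, 7}  B3 = {1, 6, 7}  B4 = {1, 2, 7}  B5 = {1, 2, 3}
Tree: B1–B2, B1–B3, B3–B4, B4–B5

Every bag has size at most 3, so the width is 3 − 1 = 2 and tw(G) ≤ 2. On the other hand G contains the 3-clique {1, 2, 3}. A clique must lie in a single bag of any decomposition, so no decomposition can have width below 2. Therefore the treewidth is 2.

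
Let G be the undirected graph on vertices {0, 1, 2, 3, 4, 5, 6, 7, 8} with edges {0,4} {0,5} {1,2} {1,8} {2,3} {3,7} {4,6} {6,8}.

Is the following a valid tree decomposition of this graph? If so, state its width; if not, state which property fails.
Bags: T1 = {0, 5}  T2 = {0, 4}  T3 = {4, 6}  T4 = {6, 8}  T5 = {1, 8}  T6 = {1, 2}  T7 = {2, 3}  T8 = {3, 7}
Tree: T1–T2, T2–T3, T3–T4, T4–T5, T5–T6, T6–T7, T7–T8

Yes; width 1.

Every vertex of G appears in some bag (union = {0, 1, 2, 3, 4, 5, 6, 7, 8}); every edge is covered by a bag; and for each vertex v the set of bags containing v is connected in the bag tree. The decomposition is therefore valid. The largest bag has 2 vertices, so the width is 1.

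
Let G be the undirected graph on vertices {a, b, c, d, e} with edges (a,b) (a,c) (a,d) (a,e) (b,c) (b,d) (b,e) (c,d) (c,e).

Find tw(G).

A width-3 tree decomposition is:
Bags: B1 = {a, b, c, d}  B2 = {a, b, c, e}
Tree: B1–B2
Every bag has size at most 4, so the width is 4 − 1 = 3 and tw(G) ≤ 3. For the lower bound, the 4 vertices {a, b, c, d} are pairwise adjacent, and any tree decomposition puts a clique entirely inside one bag — forcing width ≥ 3. Combining the bounds, tw(G) = 3.

3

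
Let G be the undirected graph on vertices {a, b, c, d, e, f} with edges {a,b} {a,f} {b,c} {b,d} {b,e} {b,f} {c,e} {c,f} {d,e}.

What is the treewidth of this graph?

A width-2 tree decomposition is:
Bags: B1 = {b, c, f}  B2 = {b, c, e}  B3 = {a, b, f}  B4 = {b, d, e}
Tree: B1–B2, B1–B3, B2–B4
The largest bag has 3 vertices, giving width 2; this decomposition certifies tw(G) ≤ 2. For the lower bound, the 3 vertices {b, d, e} are pairwise adjacent, and any tree decomposition puts a clique entirely inside one bag — forcing width ≥ 2. Hence tw(G) = 2 exactly.

2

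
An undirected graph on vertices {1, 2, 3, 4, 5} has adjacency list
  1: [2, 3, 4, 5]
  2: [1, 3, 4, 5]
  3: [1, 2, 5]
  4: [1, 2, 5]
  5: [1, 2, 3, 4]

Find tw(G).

A width-3 tree decomposition is:
Bags: B1 = {1, 2, 3, 5}  B2 = {1, 2, 4, 5}
Tree: B1–B2
Every bag has size at most 4, so the width is 4 − 1 = 3 and tw(G) ≤ 3. On the other hand G contains the 4-clique {1, 2, 3, 5}. A clique must lie in a single bag of any decomposition, so no decomposition can have width below 3. Combining the bounds, tw(G) = 3.

3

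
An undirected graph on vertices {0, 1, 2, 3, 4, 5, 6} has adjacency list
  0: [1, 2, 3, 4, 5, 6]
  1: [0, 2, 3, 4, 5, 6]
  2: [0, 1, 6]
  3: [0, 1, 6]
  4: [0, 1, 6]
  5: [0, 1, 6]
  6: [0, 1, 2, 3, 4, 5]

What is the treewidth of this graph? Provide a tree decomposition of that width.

Treewidth 3.
One such decomposition:
Bags: B1 = {0, 1, 5, 6}  B2 = {0, 1, 2, 6}  B3 = {0, 1, 4, 6}  B4 = {0, 1, 3, 6}
Tree: B1–B2, B1–B3, B1–B4

The largest bag has 4 vertices, giving width 3; this decomposition certifies tw(G) ≤ 3. On the other hand G contains the 4-clique {0, 1, 2, 6}. A clique must lie in a single bag of any decomposition, so no decomposition can have width below 3. Hence tw(G) = 3 exactly.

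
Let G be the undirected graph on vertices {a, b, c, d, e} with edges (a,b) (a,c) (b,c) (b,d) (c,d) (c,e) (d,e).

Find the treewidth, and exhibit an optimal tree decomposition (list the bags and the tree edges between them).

Treewidth 2.
One optimal decomposition is:
Bags: B1 = {c, d, e}  B2 = {b, c, d}  B3 = {a, b, c}
Tree: B1–B2, B2–B3

Every bag has size at most 3, so the width is 3 − 1 = 2 and tw(G) ≤ 2. For the lower bound, the 3 vertices {c, d, e} are pairwise adjacent, and any tree decomposition puts a clique entirely inside one bag — forcing width ≥ 2. The upper and lower bounds meet at 2, so that is the treewidth.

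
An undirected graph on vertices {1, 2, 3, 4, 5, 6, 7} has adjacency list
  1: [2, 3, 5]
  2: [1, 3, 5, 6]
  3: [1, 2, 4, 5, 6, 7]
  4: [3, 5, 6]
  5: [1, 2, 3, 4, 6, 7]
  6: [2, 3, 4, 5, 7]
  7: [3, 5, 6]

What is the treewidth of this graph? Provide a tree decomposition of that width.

Treewidth 3.
Bags: B1 = {3, 5, 6, 7}  B2 = {3, 4, 5, 6}  B3 = {2, 3, 5, 6}  B4 = {1, 2, 3, 5}
Tree: B1–B2, B2–B3, B3–B4

The largest bag has 4 vertices, giving width 3; this decomposition certifies tw(G) ≤ 3. On the other hand G contains the 4-clique {1, 2, 3, 5}. A clique must lie in a single bag of any decomposition, so no decomposition can have width below 3. The upper and lower bounds meet at 3, so that is the treewidth.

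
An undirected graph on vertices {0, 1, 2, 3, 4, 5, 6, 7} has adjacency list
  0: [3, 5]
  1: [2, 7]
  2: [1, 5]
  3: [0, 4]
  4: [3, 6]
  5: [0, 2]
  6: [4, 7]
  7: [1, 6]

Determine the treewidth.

2

A width-2 tree decomposition is:
Bags: B1 = {1, 6, 7}  B2 = {1, 4, 6}  B3 = {1, 3, 4}  B4 = {0, 1, 3}  B5 = {0, 1, 5}  B6 = {1, 2, 5}
Tree: B1–B2, B2–B3, B3–B4, B4–B5, B5–B6
Each bag holds 3 vertices, so the decomposition has width 2, which upper-bounds the treewidth. Since 1–7–6–4–3–0–5–2–1 is a cycle in G, G is not acyclic. Forests are exactly the graphs of treewidth ≤ 1, so tw(G) ≥ 2. The upper and lower bounds meet at 2, so that is the treewidth.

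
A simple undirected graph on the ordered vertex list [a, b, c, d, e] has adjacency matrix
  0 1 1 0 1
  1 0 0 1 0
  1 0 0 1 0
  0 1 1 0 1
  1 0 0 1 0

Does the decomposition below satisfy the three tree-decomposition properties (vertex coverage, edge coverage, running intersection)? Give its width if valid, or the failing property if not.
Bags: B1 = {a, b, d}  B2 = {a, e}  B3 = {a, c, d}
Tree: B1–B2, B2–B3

No — edge (d,e) lies in no bag.

A tree decomposition must satisfy three properties: every vertex lies in some bag; for every edge, both endpoints lie together in some bag; and for every vertex, the bags containing it form a connected subtree. Here edge (d,e) lies in no bag, so the decomposition is invalid.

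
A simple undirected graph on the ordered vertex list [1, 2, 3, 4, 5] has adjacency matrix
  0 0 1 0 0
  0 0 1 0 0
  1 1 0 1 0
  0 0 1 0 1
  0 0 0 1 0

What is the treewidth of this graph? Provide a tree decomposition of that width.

Each bag holds 2 vertices, so the decomposition has width 1, which upper-bounds the treewidth. Any graph with an edge has treewidth ≥ 1, and G has the edge 4–5. Combining the bounds, tw(G) = 1.

Treewidth 1.
One optimal decomposition is:
Bags: B1 = {4, 5}  B2 = {3, 4}  B3 = {2, 3}  B4 = {1, 3}
Tree: B1–B2, B2–B3, B3–B4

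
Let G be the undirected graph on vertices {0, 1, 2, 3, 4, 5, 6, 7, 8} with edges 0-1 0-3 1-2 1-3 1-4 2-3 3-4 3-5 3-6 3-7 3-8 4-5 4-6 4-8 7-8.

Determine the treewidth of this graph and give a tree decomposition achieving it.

Every bag has size at most 3, so the width is 3 − 1 = 2 and tw(G) ≤ 2. Conversely, {0, 1, 3} is a clique of size 3, and the vertices of any clique must share a bag in every tree decomposition; so some bag has ≥ 3 vertices and tw(G) ≥ 2. Therefore the treewidth is 2.

Treewidth 2.
One such decomposition:
Bags: B1 = {3, 4, 5}  B2 = {3, 4, 8}  B3 = {3, 7, 8}  B4 = {1, 3, 4}  B5 = {1, 2, 3}  B6 = {0, 1, 3}  B7 = {3, 4, 6}
Tree: B1–B2, B2–B3, B2–B4, B4–B5, B4–B6, B1–B7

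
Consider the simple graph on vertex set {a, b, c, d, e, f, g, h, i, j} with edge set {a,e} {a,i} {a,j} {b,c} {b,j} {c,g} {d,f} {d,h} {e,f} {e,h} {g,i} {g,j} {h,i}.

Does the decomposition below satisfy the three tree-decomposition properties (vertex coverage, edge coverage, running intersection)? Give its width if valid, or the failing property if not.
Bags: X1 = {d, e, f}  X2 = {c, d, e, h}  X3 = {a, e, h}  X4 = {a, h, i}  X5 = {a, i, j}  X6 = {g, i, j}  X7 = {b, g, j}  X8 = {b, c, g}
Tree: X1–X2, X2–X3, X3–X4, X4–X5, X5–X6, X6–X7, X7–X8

A tree decomposition must satisfy three properties: every vertex lies in some bag; for every edge, both endpoints lie together in some bag; and for every vertex, the bags containing it form a connected subtree. Here bags containing vertex c are not connected in the tree, so the decomposition is invalid.

No — bags containing vertex c are not connected in the tree.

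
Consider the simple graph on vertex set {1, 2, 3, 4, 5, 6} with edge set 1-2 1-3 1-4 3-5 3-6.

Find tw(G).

A width-1 tree decomposition is:
Bags: B1 = {1, 3}  B2 = {3, 6}  B3 = {1, 4}  B4 = {3, 5}  B5 = {1, 2}
Tree: B1–B2, B1–B3, B1–B4, B3–B5
Every bag has size at most 2, so the width is 2 − 1 = 1 and tw(G) ≤ 1. Any graph with an edge has treewidth ≥ 1, and G has the edge 3–1. Hence tw(G) = 1 exactly.

1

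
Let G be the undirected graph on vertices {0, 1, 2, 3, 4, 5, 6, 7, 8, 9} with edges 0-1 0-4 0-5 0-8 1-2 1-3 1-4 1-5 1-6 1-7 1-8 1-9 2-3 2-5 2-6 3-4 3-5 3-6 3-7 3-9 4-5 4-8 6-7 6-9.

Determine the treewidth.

3

A width-3 tree decomposition is:
Bags: B1 = {1, 3, 4, 5}  B2 = {1, 2, 3, 5}  B3 = {1, 2, 3, 6}  B4 = {1, 3, 6, 7}  B5 = {1, 3, 6, 9}  B6 = {0, 1, 4, 5}  B7 = {0, 1, 4, 8}
Tree: B1–B2, B2–B3, B3–B4, B3–B5, B1–B6, B6–B7
Each bag holds 4 vertices, so the decomposition has width 3, which upper-bounds the treewidth. Conversely, {0, 1, 4, 8} is a clique of size 4, and the vertices of any clique must share a bag in every tree decomposition; so some bag has ≥ 4 vertices and tw(G) ≥ 3. Hence tw(G) = 3 exactly.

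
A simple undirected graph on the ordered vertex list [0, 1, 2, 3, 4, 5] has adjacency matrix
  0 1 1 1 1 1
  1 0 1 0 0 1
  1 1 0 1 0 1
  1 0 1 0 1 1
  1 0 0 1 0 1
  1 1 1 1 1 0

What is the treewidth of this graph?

A width-3 tree decomposition is:
Bags: B1 = {0, 3, 4, 5}  B2 = {0, 2, 3, 5}  B3 = {0, 1, 2, 5}
Tree: B1–B2, B2–B3
The largest bag has 4 vertices, giving width 3; this decomposition certifies tw(G) ≤ 3. Conversely, {0, 1, 2, 5} is a clique of size 4, and the vertices of any clique must share a bag in every tree decomposition; so some bag has ≥ 4 vertices and tw(G) ≥ 3. Combining the bounds, tw(G) = 3.

3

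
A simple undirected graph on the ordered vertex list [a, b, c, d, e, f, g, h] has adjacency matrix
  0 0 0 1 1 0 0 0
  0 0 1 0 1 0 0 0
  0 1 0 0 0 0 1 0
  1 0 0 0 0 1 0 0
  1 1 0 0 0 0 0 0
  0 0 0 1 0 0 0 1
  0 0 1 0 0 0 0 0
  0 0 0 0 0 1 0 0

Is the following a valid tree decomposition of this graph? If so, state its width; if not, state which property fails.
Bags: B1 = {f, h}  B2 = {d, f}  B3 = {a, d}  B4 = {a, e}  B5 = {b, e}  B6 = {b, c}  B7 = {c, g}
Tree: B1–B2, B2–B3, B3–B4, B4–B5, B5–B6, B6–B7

Yes; width 1.

Vertex coverage: the bags together contain {a, b, c, d, e, f, g, h}, the full vertex set. Edge coverage: each edge of G has both endpoints in at least one bag. Running intersection: for every vertex, the bags containing it form a connected subtree. All three properties hold, so this is a valid tree decomposition of width max|bag| − 1 = 1, and hence tw(G) ≤ 1.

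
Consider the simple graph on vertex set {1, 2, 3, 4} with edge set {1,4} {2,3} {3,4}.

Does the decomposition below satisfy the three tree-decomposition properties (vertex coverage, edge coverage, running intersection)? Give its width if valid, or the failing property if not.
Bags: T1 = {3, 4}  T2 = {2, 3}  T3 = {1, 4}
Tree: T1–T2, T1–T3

Every vertex of G appears in some bag (union = {1, 2, 3, 4}); every edge is covered by a bag; and for each vertex v the set of bags containing v is connected in the bag tree. The decomposition is therefore valid. The largest bag has 2 vertices, so the width is 1.

Yes; width 1.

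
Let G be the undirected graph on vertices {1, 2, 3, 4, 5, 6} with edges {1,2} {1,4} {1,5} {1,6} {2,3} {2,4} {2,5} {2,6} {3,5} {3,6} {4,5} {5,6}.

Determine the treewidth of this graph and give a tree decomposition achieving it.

Every bag has size at most 4, so the width is 4 − 1 = 3 and tw(G) ≤ 3. Conversely, {1, 2, 4, 5} is a clique of size 4, and the vertices of any clique must share a bag in every tree decomposition; so some bag has ≥ 4 vertices and tw(G) ≥ 3. Therefore the treewidth is 3.

Treewidth 3.
One such decomposition:
Bags: B1 = {1, 2, 4, 5}  B2 = {1, 2, 5, 6}  B3 = {2, 3, 5, 6}
Tree: B1–B2, B2–B3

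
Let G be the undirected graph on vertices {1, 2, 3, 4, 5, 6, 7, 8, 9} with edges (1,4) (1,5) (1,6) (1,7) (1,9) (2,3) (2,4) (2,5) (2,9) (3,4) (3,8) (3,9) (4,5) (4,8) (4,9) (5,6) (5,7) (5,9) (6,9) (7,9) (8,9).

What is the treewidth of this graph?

A width-3 tree decomposition is:
Bags: B1 = {2, 4, 5, 9}  B2 = {1, 4, 5, 9}  B3 = {1, 5, 6, 9}  B4 = {2, 3, 4, 9}  B5 = {1, 5, 7, 9}  B6 = {3, 4, 8, 9}
Tree: B1–B2, B2–B3, B1–B4, B3–B5, B4–B6
The largest bag has 4 vertices, giving width 3; this decomposition certifies tw(G) ≤ 3. Conversely, {3, 4, 8, 9} is a clique of size 4, and the vertices of any clique must share a bag in every tree decomposition; so some bag has ≥ 4 vertices and tw(G) ≥ 3. The upper and lower bounds meet at 3, so that is the treewidth.

3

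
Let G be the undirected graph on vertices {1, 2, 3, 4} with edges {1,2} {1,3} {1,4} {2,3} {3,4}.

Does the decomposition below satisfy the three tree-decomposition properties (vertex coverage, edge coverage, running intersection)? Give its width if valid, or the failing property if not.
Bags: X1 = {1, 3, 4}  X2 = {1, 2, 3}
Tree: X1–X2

Every vertex of G appears in some bag (union = {1, 2, 3, 4}); every edge is covered by a bag; and for each vertex v the set of bags containing v is connected in the bag tree. The decomposition is therefore valid. The largest bag has 3 vertices, so the width is 2.

Yes; width 2.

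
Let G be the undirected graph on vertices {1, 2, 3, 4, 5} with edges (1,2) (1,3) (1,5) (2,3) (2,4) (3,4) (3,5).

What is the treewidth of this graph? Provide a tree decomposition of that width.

Treewidth 2.
One such decomposition:
Bags: B1 = {1, 2, 3}  B2 = {2, 3, 4}  B3 = {1, 3, 5}
Tree: B1–B2, B1–B3

Each bag holds 3 vertices, so the decomposition has width 2, which upper-bounds the treewidth. For the lower bound, the 3 vertices {1, 2, 3} are pairwise adjacent, and any tree decomposition puts a clique entirely inside one bag — forcing width ≥ 2. Therefore the treewidth is 2.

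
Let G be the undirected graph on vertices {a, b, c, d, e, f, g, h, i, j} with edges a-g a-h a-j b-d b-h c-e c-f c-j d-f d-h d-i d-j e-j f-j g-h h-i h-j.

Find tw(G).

2

A width-2 tree decomposition is:
Bags: B1 = {d, h, j}  B2 = {d, f, j}  B3 = {a, h, j}  B4 = {c, f, j}  B5 = {b, d, h}  B6 = {c, e, j}  B7 = {a, g, h}  B8 = {d, h, i}
Tree: B1–B2, B1–B3, B2–B4, B1–B5, B4–B6, B3–B7, B5–B8
Each bag holds 3 vertices, so the decomposition has width 2, which upper-bounds the treewidth. On the other hand G contains the 3-clique {c, e, j}. A clique must lie in a single bag of any decomposition, so no decomposition can have width below 2. Combining the bounds, tw(G) = 2.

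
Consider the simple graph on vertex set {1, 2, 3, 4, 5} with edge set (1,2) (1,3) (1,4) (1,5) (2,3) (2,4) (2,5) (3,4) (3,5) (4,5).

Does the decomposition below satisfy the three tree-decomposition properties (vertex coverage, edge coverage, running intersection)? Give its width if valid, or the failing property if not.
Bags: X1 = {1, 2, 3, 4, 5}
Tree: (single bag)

Yes; width 4.

Checking the three conditions: (i) the bags cover all of {1, 2, 3, 4, 5}; (ii) for each edge, some bag contains both endpoints; (iii) the bags containing any fixed vertex form a subtree. All hold, so the decomposition is valid with width 5 − 1 = 4.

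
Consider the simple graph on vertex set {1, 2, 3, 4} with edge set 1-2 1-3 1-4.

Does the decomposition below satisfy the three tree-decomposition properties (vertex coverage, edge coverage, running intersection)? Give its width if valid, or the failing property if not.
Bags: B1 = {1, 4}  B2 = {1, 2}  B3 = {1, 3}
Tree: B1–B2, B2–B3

Yes; width 1.

Vertex coverage: the bags together contain {1, 2, 3, 4}, the full vertex set. Edge coverage: each edge of G has both endpoints in at least one bag. Running intersection: for every vertex, the bags containing it form a connected subtree. All three properties hold, so this is a valid tree decomposition of width max|bag| − 1 = 1, and hence tw(G) ≤ 1.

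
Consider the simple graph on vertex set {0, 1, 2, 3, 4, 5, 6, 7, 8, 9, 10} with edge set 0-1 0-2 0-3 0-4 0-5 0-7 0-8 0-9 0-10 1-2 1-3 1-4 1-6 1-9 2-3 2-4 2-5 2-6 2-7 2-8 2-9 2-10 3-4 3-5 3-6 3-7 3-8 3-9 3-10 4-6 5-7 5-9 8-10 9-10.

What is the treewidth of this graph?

A width-4 tree decomposition is:
Bags: B1 = {0, 2, 3, 5, 9}  B2 = {0, 1, 2, 3, 9}  B3 = {0, 1, 2, 3, 4}  B4 = {0, 2, 3, 9, 10}  B5 = {0, 2, 3, 5, 7}  B6 = {1, 2, 3, 4, 6}  B7 = {0, 2, 3, 8, 10}
Tree: B1–B2, B2–B3, B1–B4, B1–B5, B3–B6, B4–B7
The largest bag has 5 vertices, giving width 4; this decomposition certifies tw(G) ≤ 4. Conversely, {0, 2, 3, 8, 10} is a clique of size 5, and the vertices of any clique must share a bag in every tree decomposition; so some bag has ≥ 5 vertices and tw(G) ≥ 4. Combining the bounds, tw(G) = 4.

4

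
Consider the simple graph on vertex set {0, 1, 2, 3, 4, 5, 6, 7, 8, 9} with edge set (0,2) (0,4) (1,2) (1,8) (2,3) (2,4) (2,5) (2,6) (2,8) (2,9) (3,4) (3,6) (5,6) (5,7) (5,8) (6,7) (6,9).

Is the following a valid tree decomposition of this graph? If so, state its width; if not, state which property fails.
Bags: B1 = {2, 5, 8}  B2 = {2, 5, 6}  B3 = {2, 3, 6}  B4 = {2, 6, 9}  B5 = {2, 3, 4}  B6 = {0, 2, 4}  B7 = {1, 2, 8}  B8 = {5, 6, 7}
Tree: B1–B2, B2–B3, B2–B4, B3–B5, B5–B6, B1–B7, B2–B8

Yes; width 2.

Checking the three conditions: (i) the bags cover all of {0, 1, 2, 3, 4, 5, 6, 7, 8, 9}; (ii) for each edge, some bag contains both endpoints; (iii) the bags containing any fixed vertex form a subtree. All hold, so the decomposition is valid with width 3 − 1 = 2.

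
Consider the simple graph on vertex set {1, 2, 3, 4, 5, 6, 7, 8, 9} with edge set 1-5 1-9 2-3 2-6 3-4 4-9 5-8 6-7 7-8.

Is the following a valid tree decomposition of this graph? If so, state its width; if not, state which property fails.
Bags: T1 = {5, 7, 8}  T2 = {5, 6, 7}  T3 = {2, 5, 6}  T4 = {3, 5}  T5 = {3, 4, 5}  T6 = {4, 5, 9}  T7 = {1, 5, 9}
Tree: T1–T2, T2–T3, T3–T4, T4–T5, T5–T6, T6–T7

A tree decomposition must satisfy three properties: every vertex lies in some bag; for every edge, both endpoints lie together in some bag; and for every vertex, the bags containing it form a connected subtree. Here edge (2,3) lies in no bag, so the decomposition is invalid.

No — edge (2,3) lies in no bag.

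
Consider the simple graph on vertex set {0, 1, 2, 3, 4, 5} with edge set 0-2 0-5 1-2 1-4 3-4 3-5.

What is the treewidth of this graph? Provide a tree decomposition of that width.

Treewidth 2.
One such decomposition:
Bags: B1 = {0, 3, 5}  B2 = {0, 3, 4}  B3 = {0, 1, 4}  B4 = {0, 1, 2}
Tree: B1–B2, B2–B3, B3–B4

Every bag has size at most 3, so the width is 3 − 1 = 2 and tw(G) ≤ 2. The edges 0–5–3–4–1–2–0 form a cycle, so G is not a tree and its treewidth is at least 2. Hence tw(G) = 2 exactly.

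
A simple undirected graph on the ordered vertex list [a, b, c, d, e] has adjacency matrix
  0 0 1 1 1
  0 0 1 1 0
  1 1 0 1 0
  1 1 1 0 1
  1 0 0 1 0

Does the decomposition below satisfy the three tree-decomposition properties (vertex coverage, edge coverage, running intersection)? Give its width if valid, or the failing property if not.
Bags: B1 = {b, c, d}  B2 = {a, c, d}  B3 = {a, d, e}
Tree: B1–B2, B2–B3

Yes; width 2.

Vertex coverage: the bags together contain {a, b, c, d, e}, the full vertex set. Edge coverage: each edge of G has both endpoints in at least one bag. Running intersection: for every vertex, the bags containing it form a connected subtree. All three properties hold, so this is a valid tree decomposition of width max|bag| − 1 = 2, and hence tw(G) ≤ 2.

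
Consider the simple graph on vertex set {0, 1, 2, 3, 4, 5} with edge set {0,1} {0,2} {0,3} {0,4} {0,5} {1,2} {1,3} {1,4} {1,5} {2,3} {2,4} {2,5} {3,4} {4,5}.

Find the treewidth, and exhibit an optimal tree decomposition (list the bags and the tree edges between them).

Each bag holds 5 vertices, so the decomposition has width 4, which upper-bounds the treewidth. Conversely, {0, 1, 2, 3, 4} is a clique of size 5, and the vertices of any clique must share a bag in every tree decomposition; so some bag has ≥ 5 vertices and tw(G) ≥ 4. The upper and lower bounds meet at 4, so that is the treewidth.

Treewidth 4.
Bags: B1 = {0, 1, 2, 4, 5}  B2 = {0, 1, 2, 3, 4}
Tree: B1–B2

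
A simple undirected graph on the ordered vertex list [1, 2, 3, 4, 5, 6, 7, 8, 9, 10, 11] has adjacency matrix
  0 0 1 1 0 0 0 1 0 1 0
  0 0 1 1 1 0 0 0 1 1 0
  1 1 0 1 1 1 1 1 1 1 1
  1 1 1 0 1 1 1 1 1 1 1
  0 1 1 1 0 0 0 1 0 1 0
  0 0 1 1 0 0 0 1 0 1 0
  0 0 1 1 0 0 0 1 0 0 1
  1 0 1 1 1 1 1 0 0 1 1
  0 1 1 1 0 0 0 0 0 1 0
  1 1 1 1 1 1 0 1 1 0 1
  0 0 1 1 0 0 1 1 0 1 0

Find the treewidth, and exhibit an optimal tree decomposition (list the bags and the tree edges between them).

Treewidth 4.
One optimal decomposition is:
Bags: B1 = {3, 4, 5, 8, 10}  B2 = {2, 3, 4, 5, 10}  B3 = {3, 4, 6, 8, 10}  B4 = {3, 4, 8, 10, 11}  B5 = {1, 3, 4, 8, 10}  B6 = {3, 4, 7, 8, 11}  B7 = {2, 3, 4, 9, 10}
Tree: B1–B2, B1–B3, B3–B4, B1–B5, B4–B6, B2–B7

Every bag has size at most 5, so the width is 5 − 1 = 4 and tw(G) ≤ 4. Conversely, {1, 3, 4, 8, 10} is a clique of size 5, and the vertices of any clique must share a bag in every tree decomposition; so some bag has ≥ 5 vertices and tw(G) ≥ 4. The upper and lower bounds meet at 4, so that is the treewidth.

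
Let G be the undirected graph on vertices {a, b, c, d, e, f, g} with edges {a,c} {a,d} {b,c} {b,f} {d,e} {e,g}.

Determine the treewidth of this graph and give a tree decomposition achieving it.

The largest bag has 2 vertices, giving width 1; this decomposition certifies tw(G) ≤ 1. Since G has at least one edge (e.g. g–e), it is not an edgeless graph, so tw(G) ≥ 1. Combining the bounds, tw(G) = 1.

Treewidth 1.
One such decomposition:
Bags: B1 = {e, g}  B2 = {d, e}  B3 = {a, d}  B4 = {a, c}  B5 = {b, c}  B6 = {b, f}
Tree: B1–B2, B2–B3, B3–B4, B4–B5, B5–B6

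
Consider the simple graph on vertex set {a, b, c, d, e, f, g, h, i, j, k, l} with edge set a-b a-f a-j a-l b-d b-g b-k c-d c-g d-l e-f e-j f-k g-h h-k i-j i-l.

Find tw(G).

A width-3 tree decomposition is:
Bags: B1 = {e, i, j, l}  B2 = {a, e, j, l}  B3 = {a, e, f, l}  B4 = {a, d, f, l}  B5 = {a, b, d, f}  B6 = {b, d, f, k}  B7 = {b, c, d, k}  B8 = {b, c, g, k}  B9 = {c, g, h, k}
Tree: B1–B2, B2–B3, B3–B4, B4–B5, B5–B6, B6–B7, B7–B8, B8–B9
The largest bag has 4 vertices, giving width 3; this decomposition certifies tw(G) ≤ 3. For the lower bound: the 4 vertex sets {e,i,j}, {l}, {a}, {b,d,f,k} are disjoint, each induces a connected subgraph, and every pair is joined by at least one edge of G. Contracting each set to a single vertex therefore yields K_{4} as a minor, and since treewidth is minor-monotone, tw(G) ≥ tw(K_{4}) = 3. Combining the bounds, tw(G) = 3.

3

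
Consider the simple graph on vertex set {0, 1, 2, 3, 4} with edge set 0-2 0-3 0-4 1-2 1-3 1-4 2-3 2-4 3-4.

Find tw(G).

A width-3 tree decomposition is:
Bags: B1 = {1, 2, 3, 4}  B2 = {0, 2, 3, 4}
Tree: B1–B2
The largest bag has 4 vertices, giving width 3; this decomposition certifies tw(G) ≤ 3. For the lower bound, the 4 vertices {0, 2, 3, 4} are pairwise adjacent, and any tree decomposition puts a clique entirely inside one bag — forcing width ≥ 3. Combining the bounds, tw(G) = 3.

3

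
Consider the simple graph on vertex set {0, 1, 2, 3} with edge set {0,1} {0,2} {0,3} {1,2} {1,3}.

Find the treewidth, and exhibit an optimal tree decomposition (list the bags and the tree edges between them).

Treewidth 2.
Bags: B1 = {0, 1, 2}  B2 = {0, 1, 3}
Tree: B1–B2

Each bag holds 3 vertices, so the decomposition has width 2, which upper-bounds the treewidth. Conversely, {0, 1, 2} is a clique of size 3, and the vertices of any clique must share a bag in every tree decomposition; so some bag has ≥ 3 vertices and tw(G) ≥ 2. Combining the bounds, tw(G) = 2.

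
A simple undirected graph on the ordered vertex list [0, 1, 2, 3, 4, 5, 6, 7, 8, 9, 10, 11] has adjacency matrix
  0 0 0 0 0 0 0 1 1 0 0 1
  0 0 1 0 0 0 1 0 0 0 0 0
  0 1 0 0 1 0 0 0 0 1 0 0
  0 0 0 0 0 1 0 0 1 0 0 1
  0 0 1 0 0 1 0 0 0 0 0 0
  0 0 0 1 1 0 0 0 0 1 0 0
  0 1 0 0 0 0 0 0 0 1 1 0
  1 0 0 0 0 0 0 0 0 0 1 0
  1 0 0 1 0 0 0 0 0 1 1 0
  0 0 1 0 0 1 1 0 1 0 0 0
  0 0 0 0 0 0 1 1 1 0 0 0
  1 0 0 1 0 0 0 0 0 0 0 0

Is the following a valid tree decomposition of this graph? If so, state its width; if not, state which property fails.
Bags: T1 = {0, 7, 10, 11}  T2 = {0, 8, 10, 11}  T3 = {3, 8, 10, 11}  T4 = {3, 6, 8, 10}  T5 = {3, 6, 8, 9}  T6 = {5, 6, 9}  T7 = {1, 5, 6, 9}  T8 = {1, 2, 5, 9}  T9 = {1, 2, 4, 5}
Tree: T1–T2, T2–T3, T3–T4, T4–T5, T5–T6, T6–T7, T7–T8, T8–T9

No — edge (3,5) lies in no bag.

A tree decomposition must satisfy three properties: every vertex lies in some bag; for every edge, both endpoints lie together in some bag; and for every vertex, the bags containing it form a connected subtree. Here edge (3,5) lies in no bag, so the decomposition is invalid.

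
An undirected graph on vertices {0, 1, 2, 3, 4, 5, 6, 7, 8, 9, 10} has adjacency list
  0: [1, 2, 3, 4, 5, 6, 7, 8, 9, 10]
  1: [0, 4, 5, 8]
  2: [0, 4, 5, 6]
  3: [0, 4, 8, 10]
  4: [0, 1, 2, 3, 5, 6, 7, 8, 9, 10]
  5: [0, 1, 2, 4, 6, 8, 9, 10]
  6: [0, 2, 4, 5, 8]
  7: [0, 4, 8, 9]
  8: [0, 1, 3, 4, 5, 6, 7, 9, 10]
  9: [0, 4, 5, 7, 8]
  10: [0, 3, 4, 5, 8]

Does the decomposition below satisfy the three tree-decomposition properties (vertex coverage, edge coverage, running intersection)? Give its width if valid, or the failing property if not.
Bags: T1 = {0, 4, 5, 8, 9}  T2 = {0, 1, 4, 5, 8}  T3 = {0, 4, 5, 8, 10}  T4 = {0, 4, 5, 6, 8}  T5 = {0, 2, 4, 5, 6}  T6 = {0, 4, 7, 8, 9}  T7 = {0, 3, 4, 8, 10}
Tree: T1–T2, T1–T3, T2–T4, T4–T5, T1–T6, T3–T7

Vertex coverage: the bags together contain {0, 1, 2, 3, 4, 5, 6, 7, 8, 9, 10}, the full vertex set. Edge coverage: each edge of G has both endpoints in at least one bag. Running intersection: for every vertex, the bags containing it form a connected subtree. All three properties hold, so this is a valid tree decomposition of width max|bag| − 1 = 4, and hence tw(G) ≤ 4.

Yes; width 4.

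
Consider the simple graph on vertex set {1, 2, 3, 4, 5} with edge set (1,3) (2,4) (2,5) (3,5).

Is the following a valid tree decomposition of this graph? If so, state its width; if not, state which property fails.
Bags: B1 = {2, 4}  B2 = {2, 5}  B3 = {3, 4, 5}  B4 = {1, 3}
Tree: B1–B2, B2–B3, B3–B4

A tree decomposition must satisfy three properties: every vertex lies in some bag; for every edge, both endpoints lie together in some bag; and for every vertex, the bags containing it form a connected subtree. Here bags containing vertex 4 are not connected in the tree, so the decomposition is invalid.

No — bags containing vertex 4 are not connected in the tree.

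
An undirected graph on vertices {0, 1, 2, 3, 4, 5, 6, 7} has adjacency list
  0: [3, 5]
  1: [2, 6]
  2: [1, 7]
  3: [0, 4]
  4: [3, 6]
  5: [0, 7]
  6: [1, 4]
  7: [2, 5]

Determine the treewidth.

2

A width-2 tree decomposition is:
Bags: B1 = {0, 3, 5}  B2 = {3, 5, 7}  B3 = {2, 3, 7}  B4 = {1, 2, 3}  B5 = {1, 3, 6}  B6 = {3, 4, 6}
Tree: B1–B2, B2–B3, B3–B4, B4–B5, B5–B6
Each bag holds 3 vertices, so the decomposition has width 2, which upper-bounds the treewidth. For the lower bound, G contains the cycle 3–0–5–7–2–1–6–4–3, so G is not a forest; only forests have treewidth ≤ 1, hence tw(G) ≥ 2. Combining the bounds, tw(G) = 2.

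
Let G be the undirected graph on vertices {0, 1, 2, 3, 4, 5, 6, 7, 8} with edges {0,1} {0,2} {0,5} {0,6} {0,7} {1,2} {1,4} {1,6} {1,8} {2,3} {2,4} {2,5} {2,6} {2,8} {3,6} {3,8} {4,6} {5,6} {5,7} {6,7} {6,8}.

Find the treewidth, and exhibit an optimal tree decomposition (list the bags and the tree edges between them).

Treewidth 3.
One such decomposition:
Bags: B1 = {0, 2, 5, 6}  B2 = {0, 5, 6, 7}  B3 = {0, 1, 2, 6}  B4 = {1, 2, 6, 8}  B5 = {2, 3, 6, 8}  B6 = {1, 2, 4, 6}
Tree: B1–B2, B1–B3, B3–B4, B4–B5, B4–B6

Each bag holds 4 vertices, so the decomposition has width 3, which upper-bounds the treewidth. Conversely, {0, 1, 2, 6} is a clique of size 4, and the vertices of any clique must share a bag in every tree decomposition; so some bag has ≥ 4 vertices and tw(G) ≥ 3. The upper and lower bounds meet at 3, so that is the treewidth.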